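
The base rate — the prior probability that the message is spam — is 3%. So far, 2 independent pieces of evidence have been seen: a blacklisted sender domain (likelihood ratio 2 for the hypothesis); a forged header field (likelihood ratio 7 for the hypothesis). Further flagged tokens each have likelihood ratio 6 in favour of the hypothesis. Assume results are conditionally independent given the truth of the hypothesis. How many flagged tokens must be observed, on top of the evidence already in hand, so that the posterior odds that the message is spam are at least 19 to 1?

3

Prior odds = 0.03/0.97 = 3/97.
Combined Bayes factor of the evidence already in hand = 2 × 7 = 14.
Odds after that evidence = (3/97) × 14 = 42/97.
Target odds = 19.
Need 6ⁿ ≥ 19 ÷ (42/97) = 1843/42.
6² = 36 falls short of 1843/42 but 6³ = 216 reaches it, so n = 3.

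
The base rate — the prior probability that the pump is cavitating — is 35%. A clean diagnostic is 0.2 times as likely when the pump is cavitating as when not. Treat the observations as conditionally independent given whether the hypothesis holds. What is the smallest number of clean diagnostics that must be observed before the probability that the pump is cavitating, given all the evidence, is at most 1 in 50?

Prior odds = 0.35/0.65 = 7/13.
Likelihood ratio per clean diagnostic = 0.2.
Target posterior odds = 0.02/0.98 = 1/49.
Need (7/13) × 0.2ⁿ ≤ 1/49, i.e. 0.2ⁿ ≤ 13/343.
0.2² = 0.04 is still above 13/343 but 0.2³ = 0.008 is at or below it, so n = 3.

3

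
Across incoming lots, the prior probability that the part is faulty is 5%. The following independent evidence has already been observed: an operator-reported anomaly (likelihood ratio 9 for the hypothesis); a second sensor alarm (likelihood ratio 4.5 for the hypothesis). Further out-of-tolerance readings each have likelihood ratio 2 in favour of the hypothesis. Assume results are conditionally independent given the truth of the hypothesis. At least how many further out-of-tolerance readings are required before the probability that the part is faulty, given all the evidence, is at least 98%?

5

Prior odds = 0.05/0.95 = 1/19.
Combined Bayes factor of the evidence already in hand = 9 × 4.5 = 40.5.
Odds after that evidence = (1/19) × 40.5 = 81/38.
Target odds = 0.98/0.02 = 49.
Need 2ⁿ ≥ 49 ÷ (81/38) = 1862/81.
2⁴ = 16 falls short of 1862/81 but 2⁵ = 32 reaches it, so n = 5.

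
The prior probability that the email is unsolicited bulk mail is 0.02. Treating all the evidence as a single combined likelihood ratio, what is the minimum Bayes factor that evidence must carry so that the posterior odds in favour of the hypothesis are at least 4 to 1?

Prior odds = 0.02/0.98 = 1/49.
Target odds = 4.
Required Bayes factor = 4 ÷ (1/49) = 196.

196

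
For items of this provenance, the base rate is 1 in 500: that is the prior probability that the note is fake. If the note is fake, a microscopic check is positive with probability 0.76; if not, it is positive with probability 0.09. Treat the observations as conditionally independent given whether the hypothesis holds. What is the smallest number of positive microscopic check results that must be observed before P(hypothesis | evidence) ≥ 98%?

5

Prior odds: 0.002 ÷ 0.998 = 1/499.
Likelihood ratio of a positive = 0.76/0.09 = 76/9.
Target posterior odds = 0.98/0.02 = 49.
Need (1/499) × (76/9)ⁿ ≥ 49, i.e. (76/9)ⁿ ≥ 24451.
(76/9)⁴ = 33362176/6561 falls short of 24451 but (76/9)⁵ ≈42939.3 reaches it, so n = 5.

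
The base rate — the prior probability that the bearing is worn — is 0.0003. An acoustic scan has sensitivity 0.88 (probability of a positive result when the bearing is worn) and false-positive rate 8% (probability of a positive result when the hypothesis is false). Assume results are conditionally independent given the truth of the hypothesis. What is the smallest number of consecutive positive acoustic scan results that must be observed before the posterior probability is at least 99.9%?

Prior odds: 0.0003 ÷ 0.9997 = 3/9997.
Likelihood ratio of a positive result = 0.88/0.08 = 11.
Target posterior odds = 0.999/0.001 = 999.
Require 11ⁿ ≥ 999 ÷ (3/9997) = 3329001.
11⁶ = 1771561 falls short of 3329001 but 11⁷ = 19487171 reaches it, so n = 7.

7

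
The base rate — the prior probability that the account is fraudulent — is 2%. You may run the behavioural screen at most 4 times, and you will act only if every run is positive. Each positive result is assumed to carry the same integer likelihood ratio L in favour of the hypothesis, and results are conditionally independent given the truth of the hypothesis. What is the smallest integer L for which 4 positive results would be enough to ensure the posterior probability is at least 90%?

Prior odds = 0.02/0.98 = 1/49.
Target odds = 0.9/0.1 = 9.
Need L⁴ ≥ 9 ÷ (1/49) = 441.
4⁴ = 256 < 441 ≤ 625 = 5⁴, so L = 5.

5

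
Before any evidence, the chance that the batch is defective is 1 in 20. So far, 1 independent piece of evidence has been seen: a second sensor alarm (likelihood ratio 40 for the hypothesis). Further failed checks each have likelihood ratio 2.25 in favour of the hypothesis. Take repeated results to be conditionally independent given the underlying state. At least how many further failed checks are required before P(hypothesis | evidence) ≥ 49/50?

4

Prior odds = 0.05/0.95 = 1/19.
Bayes factor of the evidence already in hand = 40.
Odds after that evidence = (1/19) × 40 = 40/19.
Target odds = 0.98/0.02 = 49.
Need 2.25ⁿ ≥ 49 ÷ (40/19) = 23.275.
2.25³ = 11.390625 falls short of 23.275 but 2.25⁴ = 25.62890625 reaches it, so n = 4.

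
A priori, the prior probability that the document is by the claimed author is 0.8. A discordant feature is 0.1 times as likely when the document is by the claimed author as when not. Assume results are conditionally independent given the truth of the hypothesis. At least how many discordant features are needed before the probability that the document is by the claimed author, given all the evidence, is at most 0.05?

2

Prior odds = 0.8/0.2 = 4.
Likelihood ratio per discordant feature = 0.1.
Target posterior odds = 0.05/0.95 = 1/19.
Need 4 × 0.1ⁿ ≤ 1/19, i.e. 0.1ⁿ ≤ 1/76.
0.1¹ = 0.1 is still above 1/76 but 0.1² = 0.01 is at or below it, so n = 2.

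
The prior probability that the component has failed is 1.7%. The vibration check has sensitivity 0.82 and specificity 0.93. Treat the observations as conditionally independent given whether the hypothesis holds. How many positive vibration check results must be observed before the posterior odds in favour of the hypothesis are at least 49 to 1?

Prior odds: 0.017 ÷ 0.983 = 17/983.
False-positive rate = 1 − 0.93 = 0.07; likelihood ratio of a positive = 0.82/0.07 = 82/7.
Target odds = 49.
Need (17/983) × (82/7)ⁿ ≥ 49, i.e. (82/7)ⁿ ≥ 48167/17.
(82/7)³ = 551368/343 falls short of 48167/17 but (82/7)⁴ = 45212176/2401 reaches it, so n = 4.

4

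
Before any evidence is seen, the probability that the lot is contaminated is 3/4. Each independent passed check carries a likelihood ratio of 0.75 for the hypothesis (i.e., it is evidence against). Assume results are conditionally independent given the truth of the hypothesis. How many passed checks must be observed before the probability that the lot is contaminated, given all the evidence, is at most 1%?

20

Prior odds: 0.75 ÷ 0.25 = 3.
Likelihood ratio per passed check = 0.75.
Target odds: 0.01 ÷ 0.99 = 1/99.
Require 0.75ⁿ ≤ 1/99 ÷ 3 = 1/297.
0.75¹⁹ ≈0.00422828 is still above 1/297 but 0.75²⁰ ≈0.00317121 is at or below it, so n = 20.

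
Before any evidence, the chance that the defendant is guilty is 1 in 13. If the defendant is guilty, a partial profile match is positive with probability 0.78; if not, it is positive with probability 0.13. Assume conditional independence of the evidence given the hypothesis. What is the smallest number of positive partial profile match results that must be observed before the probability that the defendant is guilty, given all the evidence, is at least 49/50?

Prior odds = (1/13)/(12/13) = 1/12.
Likelihood ratio of a positive = 0.78/0.13 = 6.
Target odds: 0.98 ÷ 0.02 = 49.
Require 6ⁿ ≥ 49 ÷ (1/12) = 588.
6³ = 216 falls short of 588 but 6⁴ = 1296 reaches it, so n = 4.

4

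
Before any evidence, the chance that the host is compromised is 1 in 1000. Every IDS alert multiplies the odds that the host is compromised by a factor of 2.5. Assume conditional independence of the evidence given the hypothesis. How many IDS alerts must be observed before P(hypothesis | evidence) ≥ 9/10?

Prior odds: 0.001 ÷ 0.999 = 1/999.
Likelihood ratio per IDS alert = 2.5.
Target posterior odds = 0.9/0.1 = 9.
Require 2.5ⁿ ≥ 9 ÷ (1/999) = 8991.
2.5⁹ = 1953125/512 falls short of 8991 but 2.5¹⁰ = 9765625/1024 reaches it, so n = 10.

10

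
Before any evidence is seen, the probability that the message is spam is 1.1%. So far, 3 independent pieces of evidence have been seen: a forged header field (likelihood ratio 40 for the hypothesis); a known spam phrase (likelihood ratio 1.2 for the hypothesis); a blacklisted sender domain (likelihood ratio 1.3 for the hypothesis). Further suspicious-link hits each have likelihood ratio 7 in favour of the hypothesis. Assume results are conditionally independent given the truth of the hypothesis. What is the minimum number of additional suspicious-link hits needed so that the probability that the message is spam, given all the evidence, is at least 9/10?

2

Prior odds = 0.011/0.989 = 11/989.
Combined Bayes factor of the evidence already in hand = 40 × 1.2 × 1.3 = 62.4.
Odds after that evidence = (11/989) × 62.4 = 3432/4945.
Target odds = 0.9/0.1 = 9.
Need 7ⁿ ≥ 9 ÷ (3432/4945) = 14835/1144.
7¹ = 7 falls short of 14835/1144 but 7² = 49 reaches it, so n = 2.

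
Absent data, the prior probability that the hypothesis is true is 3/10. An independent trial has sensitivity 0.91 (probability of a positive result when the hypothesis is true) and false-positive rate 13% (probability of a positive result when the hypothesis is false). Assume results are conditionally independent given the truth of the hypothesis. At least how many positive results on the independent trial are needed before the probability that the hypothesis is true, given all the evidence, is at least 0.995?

4

Prior odds: 0.3 ÷ 0.7 = 3/7.
Likelihood ratio of a positive result = 0.91/0.13 = 7.
Target posterior odds = 0.995/0.005 = 199.
Need (3/7) × 7ⁿ ≥ 199, i.e. 7ⁿ ≥ 1393/3.
7³ = 343 falls short of 1393/3 but 7⁴ = 2401 reaches it, so n = 4.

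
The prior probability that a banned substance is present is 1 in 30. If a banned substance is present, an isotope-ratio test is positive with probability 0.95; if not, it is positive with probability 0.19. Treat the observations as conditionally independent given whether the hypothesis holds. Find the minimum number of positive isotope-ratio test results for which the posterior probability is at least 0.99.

5

Prior odds = (1/30)/(29/30) = 1/29.
Likelihood ratio of a positive = 0.95/0.19 = 5.
Target posterior odds = 0.99/0.01 = 99.
Need (1/29) × 5ⁿ ≥ 99, i.e. 5ⁿ ≥ 2871.
5⁴ = 625 falls short of 2871 but 5⁵ = 3125 reaches it, so n = 5.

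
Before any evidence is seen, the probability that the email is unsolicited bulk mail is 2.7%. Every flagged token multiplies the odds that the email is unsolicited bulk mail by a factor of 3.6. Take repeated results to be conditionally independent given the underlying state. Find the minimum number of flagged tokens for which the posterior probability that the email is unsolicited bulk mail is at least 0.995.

7

Prior odds = 0.027/0.973 = 27/973.
Likelihood ratio per flagged token = 3.6.
Target posterior odds = 0.995/0.005 = 199.
Need (27/973) × 3.6ⁿ ≥ 199, i.e. 3.6ⁿ ≥ 193627/27.
3.6⁶ = 34012224/15625 falls short of 193627/27 but 3.6⁷ = 612220032/78125 reaches it, so n = 7.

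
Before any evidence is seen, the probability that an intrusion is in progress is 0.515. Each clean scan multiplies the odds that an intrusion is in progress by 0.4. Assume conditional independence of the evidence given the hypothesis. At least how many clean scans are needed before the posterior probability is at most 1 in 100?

Prior odds: 0.515 ÷ 0.485 = 103/97.
Likelihood ratio per clean scan = 0.4.
Target odds: 0.01 ÷ 0.99 = 1/99.
Require 0.4ⁿ ≤ 1/99 ÷ (103/97) = 97/10197.
0.4⁵ = 0.01024 is still above 97/10197 but 0.4⁶ = 64/15625 is at or below it, so n = 6.

6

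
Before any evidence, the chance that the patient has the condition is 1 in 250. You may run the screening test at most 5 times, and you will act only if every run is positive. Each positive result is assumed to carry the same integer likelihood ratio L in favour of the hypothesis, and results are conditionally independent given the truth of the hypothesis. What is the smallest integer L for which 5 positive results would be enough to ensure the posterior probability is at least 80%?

Prior odds = 0.004/0.996 = 1/249.
Target odds = 0.8/0.2 = 4.
Need L⁵ ≥ 4 ÷ (1/249) = 996.
3⁵ = 243 < 996 ≤ 1024 = 4⁵, so L = 4.

4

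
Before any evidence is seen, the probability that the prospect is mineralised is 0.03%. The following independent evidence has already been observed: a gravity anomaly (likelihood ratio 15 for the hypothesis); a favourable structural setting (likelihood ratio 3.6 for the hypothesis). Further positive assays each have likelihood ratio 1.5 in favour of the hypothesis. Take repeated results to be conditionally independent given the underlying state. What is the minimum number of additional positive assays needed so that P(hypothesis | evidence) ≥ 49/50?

Prior odds = 0.0003/0.9997 = 3/9997.
Combined Bayes factor of the evidence already in hand = 15 × 3.6 = 54.
Odds after that evidence = (3/9997) × 54 = 162/9997.
Target odds = 0.98/0.02 = 49.
Need 1.5ⁿ ≥ 49 ÷ (162/9997) = 489853/162.
1.5¹⁹ ≈2216.84 falls short of 489853/162 but 1.5²⁰ ≈3325.26 reaches it, so n = 20.

20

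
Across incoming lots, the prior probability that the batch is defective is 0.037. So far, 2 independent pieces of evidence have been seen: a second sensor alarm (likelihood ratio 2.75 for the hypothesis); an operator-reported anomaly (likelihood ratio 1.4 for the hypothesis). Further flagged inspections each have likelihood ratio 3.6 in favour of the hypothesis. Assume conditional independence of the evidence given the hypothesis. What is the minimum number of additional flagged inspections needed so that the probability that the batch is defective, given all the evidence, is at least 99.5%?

Prior odds = 0.037/0.963 = 37/963.
Combined Bayes factor of the evidence already in hand = 2.75 × 1.4 = 3.85.
Odds after that evidence = (37/963) × 3.85 = 2849/19260.
Target odds = 0.995/0.005 = 199.
Need 3.6ⁿ ≥ 199 ÷ (2849/19260) = 3832740/2849.
3.6⁵ = 604.66176 falls short of 3832740/2849 but 3.6⁶ = 34012224/15625 reaches it, so n = 6.

6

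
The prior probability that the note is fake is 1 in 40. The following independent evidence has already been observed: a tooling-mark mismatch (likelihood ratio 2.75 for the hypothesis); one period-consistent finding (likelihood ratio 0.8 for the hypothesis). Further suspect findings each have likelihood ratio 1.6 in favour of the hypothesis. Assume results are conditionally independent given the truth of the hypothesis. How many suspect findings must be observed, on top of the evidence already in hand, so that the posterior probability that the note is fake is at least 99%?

Prior odds = 0.025/0.975 = 1/39.
Combined Bayes factor of the evidence already in hand = 2.75 × 0.8 = 2.2.
Odds after that evidence = (1/39) × 2.2 = 11/195.
Target odds = 0.99/0.01 = 99.
Need 1.6ⁿ ≥ 99 ÷ (11/195) = 1755.
1.6¹⁵ ≈1152.92 falls short of 1755 but 1.6¹⁶ ≈1844.67 reaches it, so n = 16.

16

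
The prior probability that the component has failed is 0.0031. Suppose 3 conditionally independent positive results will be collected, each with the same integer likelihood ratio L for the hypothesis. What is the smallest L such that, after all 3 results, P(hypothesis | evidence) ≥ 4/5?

11

Prior odds = 0.0031/0.9969 = 31/9969.
Target odds = 0.8/0.2 = 4.
Need L³ ≥ 4 ÷ (31/9969) = 39876/31.
10³ = 1000 < 39876/31 ≤ 1331 = 11³, so L = 11.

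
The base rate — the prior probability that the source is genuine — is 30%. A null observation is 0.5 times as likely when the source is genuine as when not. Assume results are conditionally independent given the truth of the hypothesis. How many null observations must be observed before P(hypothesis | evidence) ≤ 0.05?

4

Prior odds: 0.3 ÷ 0.7 = 3/7.
Likelihood ratio per null observation = 0.5.
Target posterior odds = 0.05/0.95 = 1/19.
Need (3/7) × 0.5ⁿ ≤ 1/19, i.e. 0.5ⁿ ≤ 7/57.
0.5³ = 0.125 is still above 7/57 but 0.5⁴ = 0.0625 is at or below it, so n = 4.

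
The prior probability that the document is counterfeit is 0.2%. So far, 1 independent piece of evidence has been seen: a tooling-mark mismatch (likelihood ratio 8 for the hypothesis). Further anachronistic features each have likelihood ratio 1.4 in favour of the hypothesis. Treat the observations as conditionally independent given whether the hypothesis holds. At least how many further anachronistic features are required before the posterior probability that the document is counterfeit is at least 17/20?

18

Prior odds = 0.002/0.998 = 1/499.
Bayes factor of the evidence already in hand = 8.
Odds after that evidence = (1/499) × 8 = 8/499.
Target odds = 0.85/0.15 = 17/3.
Need 1.4ⁿ ≥ 17/3 ÷ (8/499) = 8483/24.
1.4¹⁷ ≈304.913 falls short of 8483/24 but 1.4¹⁸ ≈426.879 reaches it, so n = 18.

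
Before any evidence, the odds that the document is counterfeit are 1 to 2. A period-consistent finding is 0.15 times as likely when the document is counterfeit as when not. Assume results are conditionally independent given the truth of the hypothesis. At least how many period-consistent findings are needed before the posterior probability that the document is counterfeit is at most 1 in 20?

2

Prior odds = 0.5.
Likelihood ratio per period-consistent finding = 0.15.
Target odds: 0.05 ÷ 0.95 = 1/19.
Require 0.15ⁿ ≤ 1/19 ÷ 0.5 = 2/19.
0.15¹ = 0.15 is still above 2/19 but 0.15² = 0.0225 is at or below it, so n = 2.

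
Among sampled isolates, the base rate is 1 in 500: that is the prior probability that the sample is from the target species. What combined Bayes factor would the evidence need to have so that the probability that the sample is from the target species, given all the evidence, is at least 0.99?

Prior odds = 0.002/0.998 = 1/499.
Target odds = 0.99/0.01 = 99.
Required Bayes factor = 99 ÷ (1/499) = 49401.

49401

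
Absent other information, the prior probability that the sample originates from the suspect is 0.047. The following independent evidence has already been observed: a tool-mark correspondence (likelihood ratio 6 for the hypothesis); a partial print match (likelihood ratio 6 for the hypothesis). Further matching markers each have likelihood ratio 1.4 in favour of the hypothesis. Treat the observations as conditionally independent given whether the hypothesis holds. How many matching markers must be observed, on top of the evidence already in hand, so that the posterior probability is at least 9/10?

5

Prior odds = 0.047/0.953 = 47/953.
Combined Bayes factor of the evidence already in hand = 6 × 6 = 36.
Odds after that evidence = (47/953) × 36 = 1692/953.
Target odds = 0.9/0.1 = 9.
Need 1.4ⁿ ≥ 9 ÷ (1692/953) = 953/188.
1.4⁴ = 3.8416 falls short of 953/188 but 1.4⁵ = 5.37824 reaches it, so n = 5.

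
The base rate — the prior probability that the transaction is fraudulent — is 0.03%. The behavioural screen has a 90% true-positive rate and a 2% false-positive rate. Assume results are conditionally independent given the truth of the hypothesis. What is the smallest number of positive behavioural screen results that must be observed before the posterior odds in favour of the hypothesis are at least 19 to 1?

3

Prior odds = 0.0003/0.9997 = 3/9997.
Likelihood ratio of a positive result = 0.9/0.02 = 45.
Target odds = 19.
Need (3/9997) × 45ⁿ ≥ 19, i.e. 45ⁿ ≥ 189943/3.
45² = 2025 falls short of 189943/3 but 45³ = 91125 reaches it, so n = 3.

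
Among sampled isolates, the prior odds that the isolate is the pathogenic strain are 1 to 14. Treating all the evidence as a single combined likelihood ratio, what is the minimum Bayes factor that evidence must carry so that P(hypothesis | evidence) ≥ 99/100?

Prior odds = 1/14.
Target odds = 0.99/0.01 = 99.
Required Bayes factor = 99 ÷ (1/14) = 1386.

1386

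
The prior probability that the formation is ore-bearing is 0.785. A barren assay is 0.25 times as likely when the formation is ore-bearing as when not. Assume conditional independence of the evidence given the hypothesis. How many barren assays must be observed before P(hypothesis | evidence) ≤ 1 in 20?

Prior odds: 0.785 ÷ 0.215 = 157/43.
Likelihood ratio per barren assay = 0.25.
Target odds: 0.05 ÷ 0.95 = 1/19.
Require 0.25ⁿ ≤ 1/19 ÷ (157/43) = 43/2983.
0.25³ = 0.015625 is still above 43/2983 but 0.25⁴ = 0.00390625 is at or below it, so n = 4.

4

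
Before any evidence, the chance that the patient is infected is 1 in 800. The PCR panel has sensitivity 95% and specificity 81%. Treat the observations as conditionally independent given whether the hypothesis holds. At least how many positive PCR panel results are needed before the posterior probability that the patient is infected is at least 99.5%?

8

Prior odds: 0.00125 ÷ 0.99875 = 1/799.
False-positive rate = 1 − 0.81 = 0.19; likelihood ratio of a positive = 0.95/0.19 = 5.
Target odds: 0.995 ÷ 0.005 = 199.
Need (1/799) × 5ⁿ ≥ 199, i.e. 5ⁿ ≥ 159001.
5⁷ = 78125 falls short of 159001 but 5⁸ = 390625 reaches it, so n = 8.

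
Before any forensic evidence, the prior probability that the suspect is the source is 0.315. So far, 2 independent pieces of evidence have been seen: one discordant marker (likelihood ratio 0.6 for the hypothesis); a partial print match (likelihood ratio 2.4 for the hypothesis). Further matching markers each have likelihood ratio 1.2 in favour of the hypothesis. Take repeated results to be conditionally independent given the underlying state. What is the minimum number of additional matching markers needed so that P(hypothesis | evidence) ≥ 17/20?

Prior odds = 0.315/0.685 = 63/137.
Combined Bayes factor of the evidence already in hand = 0.6 × 2.4 = 1.44.
Odds after that evidence = (63/137) × 1.44 = 2268/3425.
Target odds = 0.85/0.15 = 17/3.
Need 1.2ⁿ ≥ 17/3 ÷ (2268/3425) = 58225/6804.
1.2¹¹ = 362797056/48828125 falls short of 58225/6804 but 1.2¹² ≈8.9161 reaches it, so n = 12.

12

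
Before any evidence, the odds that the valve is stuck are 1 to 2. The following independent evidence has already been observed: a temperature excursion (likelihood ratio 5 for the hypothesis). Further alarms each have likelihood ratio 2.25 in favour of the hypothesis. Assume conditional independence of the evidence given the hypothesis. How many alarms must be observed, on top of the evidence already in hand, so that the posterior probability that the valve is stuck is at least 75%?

1

Prior odds = 0.5.
Bayes factor of the evidence already in hand = 5.
Odds after that evidence = 0.5 × 5 = 2.5.
Target odds = 0.75/0.25 = 3.
Need 2.25ⁿ ≥ 3 ÷ 2.5 = 1.2.
2.25¹ = 2.25, which meets the required 1.2; so n = 1.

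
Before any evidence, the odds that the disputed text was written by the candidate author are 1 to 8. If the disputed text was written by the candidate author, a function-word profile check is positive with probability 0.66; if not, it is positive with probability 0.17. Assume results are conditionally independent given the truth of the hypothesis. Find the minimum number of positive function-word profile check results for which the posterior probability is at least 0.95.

4

Prior odds = 0.125.
Likelihood ratio of a positive = 0.66/0.17 = 66/17.
Target odds: 0.95 ÷ 0.05 = 19.
Require (66/17)ⁿ ≥ 19 ÷ 0.125 = 152.
(66/17)³ = 287496/4913 falls short of 152 but (66/17)⁴ = 18974736/83521 reaches it, so n = 4.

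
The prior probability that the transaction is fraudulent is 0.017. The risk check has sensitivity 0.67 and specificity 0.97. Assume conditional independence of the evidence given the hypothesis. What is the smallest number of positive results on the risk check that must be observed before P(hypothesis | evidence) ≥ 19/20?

3

Prior odds = 0.017/0.983 = 17/983.
False-positive rate = 1 − 0.97 = 0.03; likelihood ratio of a positive = 0.67/0.03 = 67/3.
Target odds: 0.95 ÷ 0.05 = 19.
Require (67/3)ⁿ ≥ 19 ÷ (17/983) = 18677/17.
(67/3)² = 4489/9 falls short of 18677/17 but (67/3)³ = 300763/27 reaches it, so n = 3.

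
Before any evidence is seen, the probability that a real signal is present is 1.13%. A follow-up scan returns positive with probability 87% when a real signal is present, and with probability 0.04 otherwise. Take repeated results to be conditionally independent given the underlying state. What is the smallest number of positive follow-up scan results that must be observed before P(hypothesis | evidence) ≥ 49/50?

3

Prior odds = 0.0113/0.9887 = 113/9887.
Likelihood ratio of a positive result = 0.87/0.04 = 21.75.
Target posterior odds = 0.98/0.02 = 49.
Require 21.75ⁿ ≥ 49 ÷ (113/9887) = 484463/113.
21.75² = 473.0625 falls short of 484463/113 but 21.75³ = 658503/64 reaches it, so n = 3.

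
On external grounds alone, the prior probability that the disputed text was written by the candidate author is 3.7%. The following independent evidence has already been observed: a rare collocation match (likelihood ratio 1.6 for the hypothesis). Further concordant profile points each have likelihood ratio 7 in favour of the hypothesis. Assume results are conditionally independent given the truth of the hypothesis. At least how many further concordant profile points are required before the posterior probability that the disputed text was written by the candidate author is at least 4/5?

Prior odds = 0.037/0.963 = 37/963.
Bayes factor of the evidence already in hand = 1.6.
Odds after that evidence = (37/963) × 1.6 = 296/4815.
Target odds = 0.8/0.2 = 4.
Need 7ⁿ ≥ 4 ÷ (296/4815) = 4815/74.
7² = 49 falls short of 4815/74 but 7³ = 343 reaches it, so n = 3.

3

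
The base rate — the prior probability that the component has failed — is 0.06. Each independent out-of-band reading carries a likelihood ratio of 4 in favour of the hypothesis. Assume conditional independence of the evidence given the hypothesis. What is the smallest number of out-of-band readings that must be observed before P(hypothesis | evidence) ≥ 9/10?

Prior odds = 0.06/0.94 = 3/47.
Likelihood ratio per out-of-band reading = 4.
Target odds: 0.9 ÷ 0.1 = 9.
Need (3/47) × 4ⁿ ≥ 9, i.e. 4ⁿ ≥ 141.
4³ = 64 falls short of 141 but 4⁴ = 256 reaches it, so n = 4.

4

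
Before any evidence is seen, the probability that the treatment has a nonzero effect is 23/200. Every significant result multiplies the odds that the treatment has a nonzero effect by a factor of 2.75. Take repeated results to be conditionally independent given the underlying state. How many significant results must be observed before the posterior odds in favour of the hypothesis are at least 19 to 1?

5

Prior odds: 0.115 ÷ 0.885 = 23/177.
Likelihood ratio per significant result = 2.75.
Target odds = 19.
Require 2.75ⁿ ≥ 19 ÷ (23/177) = 3363/23.
2.75⁴ = 57.19140625 falls short of 3363/23 but 2.75⁵ = 161051/1024 reaches it, so n = 5.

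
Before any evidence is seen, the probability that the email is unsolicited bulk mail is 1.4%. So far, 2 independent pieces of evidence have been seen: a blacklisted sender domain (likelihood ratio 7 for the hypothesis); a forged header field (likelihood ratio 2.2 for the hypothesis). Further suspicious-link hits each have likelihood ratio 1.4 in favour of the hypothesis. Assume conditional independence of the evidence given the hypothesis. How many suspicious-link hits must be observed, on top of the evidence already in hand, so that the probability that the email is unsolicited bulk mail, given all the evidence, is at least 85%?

Prior odds = 0.014/0.986 = 7/493.
Combined Bayes factor of the evidence already in hand = 7 × 2.2 = 15.4.
Odds after that evidence = (7/493) × 15.4 = 539/2465.
Target odds = 0.85/0.15 = 17/3.
Need 1.4ⁿ ≥ 17/3 ÷ (539/2465) = 41905/1617.
1.4⁹ = 40353607/1953125 falls short of 41905/1617 but 1.4¹⁰ = 282475249/9765625 reaches it, so n = 10.

10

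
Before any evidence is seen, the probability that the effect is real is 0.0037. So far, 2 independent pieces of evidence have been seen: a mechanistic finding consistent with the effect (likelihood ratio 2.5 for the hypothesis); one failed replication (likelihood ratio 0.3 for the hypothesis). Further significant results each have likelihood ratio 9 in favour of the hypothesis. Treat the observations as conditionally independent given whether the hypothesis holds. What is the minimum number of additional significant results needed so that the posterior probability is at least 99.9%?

6

Prior odds = 0.0037/0.9963 = 37/9963.
Combined Bayes factor of the evidence already in hand = 2.5 × 0.3 = 0.75.
Odds after that evidence = (37/9963) × 0.75 = 37/13284.
Target odds = 0.999/0.001 = 999.
Need 9ⁿ ≥ 999 ÷ (37/13284) = 358668.
9⁵ = 59049 falls short of 358668 but 9⁶ = 531441 reaches it, so n = 6.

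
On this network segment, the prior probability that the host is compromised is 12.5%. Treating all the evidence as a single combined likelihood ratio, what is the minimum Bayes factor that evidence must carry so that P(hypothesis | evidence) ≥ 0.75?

21

Prior odds = 0.125/0.875 = 1/7.
Target odds = 0.75/0.25 = 3.
Required Bayes factor = 3 ÷ (1/7) = 21.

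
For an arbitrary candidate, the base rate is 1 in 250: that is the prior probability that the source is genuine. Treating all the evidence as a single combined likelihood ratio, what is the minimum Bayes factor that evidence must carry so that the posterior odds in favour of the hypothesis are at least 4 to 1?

Prior odds = 0.004/0.996 = 1/249.
Target odds = 4.
Required Bayes factor = 4 ÷ (1/249) = 996.

996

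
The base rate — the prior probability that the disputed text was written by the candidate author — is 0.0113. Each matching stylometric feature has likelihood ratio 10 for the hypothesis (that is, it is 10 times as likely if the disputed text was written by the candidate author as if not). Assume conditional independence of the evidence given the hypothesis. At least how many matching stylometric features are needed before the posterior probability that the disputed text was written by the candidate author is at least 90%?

3

Prior odds = 0.0113/0.9887 = 113/9887.
Likelihood ratio per matching stylometric feature = 10.
Target odds: 0.9 ÷ 0.1 = 9.
Require 10ⁿ ≥ 9 ÷ (113/9887) = 88983/113.
10² = 100 falls short of 88983/113 but 10³ = 1000 reaches it, so n = 3.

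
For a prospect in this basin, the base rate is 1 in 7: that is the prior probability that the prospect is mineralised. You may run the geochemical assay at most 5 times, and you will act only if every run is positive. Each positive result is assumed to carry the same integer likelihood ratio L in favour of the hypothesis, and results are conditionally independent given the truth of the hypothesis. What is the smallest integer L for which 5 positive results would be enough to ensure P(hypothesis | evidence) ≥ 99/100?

4

Prior odds = (1/7)/(6/7) = 1/6.
Target odds = 0.99/0.01 = 99.
Need L⁵ ≥ 99 ÷ (1/6) = 594.
3⁵ = 243 < 594 ≤ 1024 = 4⁵, so L = 4.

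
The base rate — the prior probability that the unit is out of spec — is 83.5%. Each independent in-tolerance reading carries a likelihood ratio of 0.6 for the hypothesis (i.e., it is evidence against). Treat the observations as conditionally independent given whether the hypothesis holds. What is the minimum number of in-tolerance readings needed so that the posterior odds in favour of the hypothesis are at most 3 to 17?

Prior odds = 0.835/0.165 = 167/33.
Likelihood ratio per in-tolerance reading = 0.6.
Target odds = 3/17.
Need (167/33) × 0.6ⁿ ≤ 3/17, i.e. 0.6ⁿ ≤ 99/2839.
0.6⁶ = 729/15625 is still above 99/2839 but 0.6⁷ = 2187/78125 is at or below it, so n = 7.

7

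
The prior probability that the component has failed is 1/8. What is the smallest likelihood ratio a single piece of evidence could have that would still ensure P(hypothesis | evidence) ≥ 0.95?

Prior odds = 0.125/0.875 = 1/7.
Target odds = 0.95/0.05 = 19.
Required Bayes factor = 19 ÷ (1/7) = 133.

133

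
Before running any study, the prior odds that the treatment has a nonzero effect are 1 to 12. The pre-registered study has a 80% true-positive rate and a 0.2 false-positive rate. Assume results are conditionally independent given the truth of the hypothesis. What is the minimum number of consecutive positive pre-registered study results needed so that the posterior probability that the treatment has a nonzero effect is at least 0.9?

Prior odds = 1/12.
Likelihood ratio of a positive result = 0.8/0.2 = 4.
Target odds: 0.9 ÷ 0.1 = 9.
Need (1/12) × 4ⁿ ≥ 9, i.e. 4ⁿ ≥ 108.
4³ = 64 falls short of 108 but 4⁴ = 256 reaches it, so n = 4.

4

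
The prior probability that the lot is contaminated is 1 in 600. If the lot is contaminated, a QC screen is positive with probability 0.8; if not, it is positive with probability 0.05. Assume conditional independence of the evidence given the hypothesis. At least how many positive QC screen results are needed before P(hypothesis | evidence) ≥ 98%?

Prior odds: (1/600) ÷ (599/600) = 1/599.
Likelihood ratio of a positive = 0.8/0.05 = 16.
Target posterior odds = 0.98/0.02 = 49.
Need (1/599) × 16ⁿ ≥ 49, i.e. 16ⁿ ≥ 29351.
16³ = 4096 falls short of 29351 but 16⁴ = 65536 reaches it, so n = 4.

4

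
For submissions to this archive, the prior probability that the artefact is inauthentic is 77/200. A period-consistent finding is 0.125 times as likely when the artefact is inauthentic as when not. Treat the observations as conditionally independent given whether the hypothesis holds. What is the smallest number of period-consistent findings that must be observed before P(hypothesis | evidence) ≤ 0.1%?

Prior odds: 0.385 ÷ 0.615 = 77/123.
Likelihood ratio per period-consistent finding = 0.125.
Target odds: 0.001 ÷ 0.999 = 1/999.
Need (77/123) × 0.125ⁿ ≤ 1/999, i.e. 0.125ⁿ ≤ 41/25641.
0.125³ = 0.001953125 is still above 41/25641 but 0.125⁴ = 1/4096 is at or below it, so n = 4.

4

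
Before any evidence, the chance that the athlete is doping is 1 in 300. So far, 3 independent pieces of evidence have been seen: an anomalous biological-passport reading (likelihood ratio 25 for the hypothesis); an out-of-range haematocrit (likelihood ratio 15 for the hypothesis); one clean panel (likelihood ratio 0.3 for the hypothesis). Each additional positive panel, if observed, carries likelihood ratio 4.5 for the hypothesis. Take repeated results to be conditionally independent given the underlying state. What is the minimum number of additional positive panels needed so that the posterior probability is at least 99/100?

4

Prior odds = (1/300)/(299/300) = 1/299.
Combined Bayes factor of the evidence already in hand = 25 × 15 × 0.3 = 112.5.
Odds after that evidence = (1/299) × 112.5 = 225/598.
Target odds = 0.99/0.01 = 99.
Need 4.5ⁿ ≥ 99 ÷ (225/598) = 263.12.
4.5³ = 91.125 falls short of 263.12 but 4.5⁴ = 410.0625 reaches it, so n = 4.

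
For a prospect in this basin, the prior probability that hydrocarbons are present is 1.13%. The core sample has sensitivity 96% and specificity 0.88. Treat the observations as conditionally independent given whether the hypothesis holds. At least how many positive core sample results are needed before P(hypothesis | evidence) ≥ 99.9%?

Prior odds: 0.0113 ÷ 0.9887 = 113/9887.
False-positive rate = 1 − 0.88 = 0.12; likelihood ratio of a positive = 0.96/0.12 = 8.
Target posterior odds = 0.999/0.001 = 999.
Require 8ⁿ ≥ 999 ÷ (113/9887) = 9877113/113.
8⁵ = 32768 falls short of 9877113/113 but 8⁶ = 262144 reaches it, so n = 6.

6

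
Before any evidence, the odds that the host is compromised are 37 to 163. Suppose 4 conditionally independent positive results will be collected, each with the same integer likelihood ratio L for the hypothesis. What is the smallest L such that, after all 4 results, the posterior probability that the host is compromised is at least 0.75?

2

Prior odds = 37/163.
Target odds = 0.75/0.25 = 3.
Need L⁴ ≥ 3 ÷ (37/163) = 489/37.
1⁴ = 1 < 489/37 ≤ 16 = 2⁴, so L = 2.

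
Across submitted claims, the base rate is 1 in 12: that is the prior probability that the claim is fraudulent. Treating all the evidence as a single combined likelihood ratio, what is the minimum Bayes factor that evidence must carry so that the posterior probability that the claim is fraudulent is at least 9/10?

Prior odds = (1/12)/(11/12) = 1/11.
Target odds = 0.9/0.1 = 9.
Required Bayes factor = 9 ÷ (1/11) = 99.

99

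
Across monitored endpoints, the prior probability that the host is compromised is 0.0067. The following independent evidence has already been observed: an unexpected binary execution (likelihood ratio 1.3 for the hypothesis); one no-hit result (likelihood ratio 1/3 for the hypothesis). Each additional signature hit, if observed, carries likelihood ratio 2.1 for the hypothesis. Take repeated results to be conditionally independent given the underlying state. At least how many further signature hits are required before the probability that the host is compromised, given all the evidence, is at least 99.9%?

18

Prior odds = 0.0067/0.9933 = 67/9933.
Combined Bayes factor of the evidence already in hand = 1.3 × (1/3) = 13/30.
Odds after that evidence = (67/9933) × 13/30 = 871/297990.
Target odds = 0.999/0.001 = 999.
Need 2.1ⁿ ≥ 999 ÷ (871/297990) = 297692010/871.
2.1¹⁷ ≈300419 falls short of 297692010/871 but 2.1¹⁸ ≈630881 reaches it, so n = 18.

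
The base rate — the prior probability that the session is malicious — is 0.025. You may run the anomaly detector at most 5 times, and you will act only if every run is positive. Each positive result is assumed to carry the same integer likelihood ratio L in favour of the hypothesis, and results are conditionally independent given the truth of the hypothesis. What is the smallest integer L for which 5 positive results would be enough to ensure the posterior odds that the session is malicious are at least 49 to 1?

Prior odds = 0.025/0.975 = 1/39.
Target odds = 49.
Need L⁵ ≥ 49 ÷ (1/39) = 1911.
4⁵ = 1024 < 1911 ≤ 3125 = 5⁵, so L = 5.

5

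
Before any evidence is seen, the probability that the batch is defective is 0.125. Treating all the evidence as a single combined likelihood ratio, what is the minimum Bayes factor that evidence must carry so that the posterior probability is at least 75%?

Prior odds = 0.125/0.875 = 1/7.
Target odds = 0.75/0.25 = 3.
Required Bayes factor = 3 ÷ (1/7) = 21.

21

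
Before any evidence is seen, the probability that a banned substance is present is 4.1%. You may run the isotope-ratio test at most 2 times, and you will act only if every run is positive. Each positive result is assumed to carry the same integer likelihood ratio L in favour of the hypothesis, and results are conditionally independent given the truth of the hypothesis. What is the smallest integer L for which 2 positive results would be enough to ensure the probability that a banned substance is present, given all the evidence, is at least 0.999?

Prior odds = 0.041/0.959 = 41/959.
Target odds = 0.999/0.001 = 999.
Need L² ≥ 999 ÷ (41/959) = 958041/41.
152² = 23104 < 958041/41 ≤ 23409 = 153², so L = 153.

153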